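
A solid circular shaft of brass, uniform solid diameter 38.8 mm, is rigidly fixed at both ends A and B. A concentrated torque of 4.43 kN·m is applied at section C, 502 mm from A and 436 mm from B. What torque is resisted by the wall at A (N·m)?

With uniform GJ and both ends fixed, compatibility θ_AC = θ_CB gives T_A·a = T_B·b, together with T_A + T_B = T₀.
T_A = T₀·b/(a+b) = 4430·436/938.0 = 2059 N·m; T_B = 2371 N·m.

2060 N·m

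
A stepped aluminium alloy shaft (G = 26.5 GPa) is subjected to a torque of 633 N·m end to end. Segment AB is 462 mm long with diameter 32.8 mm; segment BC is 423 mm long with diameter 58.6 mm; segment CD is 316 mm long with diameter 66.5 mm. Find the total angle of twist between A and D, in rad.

J_AB = π(0.0328)⁴/32 = 1.14×10^-7 m⁴; J_BC = π(0.0586)⁴/32 = 1.16×10^-6 m⁴; J_CD = π(0.0665)⁴/32 = 1.92×10^-6 m⁴.
θ = (T/G)·Σ L_i/J_i = (633.0/26.5×10⁹)·(0.462/1.14×10^-7 + 0.423/1.16×10^-6 + 0.316/1.92×10^-6) = 0.1098 rad.

0.110 rad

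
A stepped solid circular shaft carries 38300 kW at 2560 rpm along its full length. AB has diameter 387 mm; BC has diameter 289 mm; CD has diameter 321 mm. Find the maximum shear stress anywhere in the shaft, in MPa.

30.1 MPa

ω = 2π·2560/60 = 268.1 rad/s, so T = P/ω = 38300×10³ / 268.1 = 142900 N·m.
Under the same torque, τ_max = 16T/(πd³) is largest where d is smallest — segment BC (d = 289 mm).
τ_max = 16·142900/(π·(0.289)³) = 3.014×10^7 Pa.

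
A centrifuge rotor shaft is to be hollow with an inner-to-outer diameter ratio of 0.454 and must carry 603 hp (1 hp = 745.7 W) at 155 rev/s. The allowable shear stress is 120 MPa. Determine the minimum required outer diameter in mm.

27.4 mm

ω = 2π·155 = 973.9 rad/s, so T = P/ω = 603×745.7 / 973.9 = 461.7 N·m.
For a hollow shaft with d_i/d_o = 0.454: τ_max = 16T/(π d_o³ (1−k⁴)), so d_o = [16T/(π τ_allow (1−k⁴))]^(1/3) = [16·461.7/(π·1.20×10^8·0.9575)]^(1/3) = 0.02735 m.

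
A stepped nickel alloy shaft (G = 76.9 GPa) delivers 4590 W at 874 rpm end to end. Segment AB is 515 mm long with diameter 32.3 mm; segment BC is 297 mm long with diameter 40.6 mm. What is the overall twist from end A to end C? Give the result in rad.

0.00387 rad

ω = 2π·874/60 = 91.53 rad/s, so T = P/ω = 4590 / 91.53 = 50.15 N·m.
J_AB = π(0.0323)⁴/32 = 1.07×10^-7 m⁴; J_BC = π(0.0406)⁴/32 = 2.67×10^-7 m⁴.
θ = (T/G)·Σ L_i/J_i = (50.15/76.9×10⁹)·(0.515/1.07×10^-7 + 0.297/2.67×10^-7) = 3.869×10^-3 rad.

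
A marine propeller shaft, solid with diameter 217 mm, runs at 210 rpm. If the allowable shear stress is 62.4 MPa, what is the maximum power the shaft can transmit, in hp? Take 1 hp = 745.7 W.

J = πd⁴/32 = π(0.217)⁴/32 = 2.177×10^-4 m⁴.
T_max = τ_allow·J/r = 6.24×10^7 × 2.177×10^-4 / 0.108 = 125200 N·m.
ω = 2π·210/60 = 21.99 rad/s, so P_max = T_max·ω = 2.753×10^6 W.

3690 hp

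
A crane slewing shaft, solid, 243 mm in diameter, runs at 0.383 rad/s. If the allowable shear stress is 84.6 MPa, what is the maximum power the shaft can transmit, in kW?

J = πd⁴/32 = π(0.243)⁴/32 = 3.423×10^-4 m⁴.
T_max = τ_allow·J/r = 8.46×10^7 × 3.423×10^-4 / 0.121 = 238400 N·m.
ω = 0.383 rad/s, so P_max = T_max·ω = 9.129×10^4 W.

91.3 kW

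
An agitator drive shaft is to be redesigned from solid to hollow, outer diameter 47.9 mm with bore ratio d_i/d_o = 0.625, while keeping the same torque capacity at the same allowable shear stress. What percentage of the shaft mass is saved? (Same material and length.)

32.0 %

Equal τ_max and T ⇒ the solid shaft needs d_s³ = d_o³(1−k⁴), so d_s = 47.9·(1−0.625⁴)^(1/3) = 45.33 mm.
Area ratio A_h/A_s = d_o²(1−k²)/d_s² = (1−k²)/(1−k⁴)^(2/3) = 0.6805.
Mass saving = 1 − 0.6805 = 32.0 %.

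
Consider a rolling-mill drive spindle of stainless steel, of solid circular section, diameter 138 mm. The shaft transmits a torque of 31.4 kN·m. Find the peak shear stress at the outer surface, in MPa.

60.9 MPa

J = πd⁴/32 = π(0.138)⁴/32 = 3.561×10^-5 m⁴.
τ_max = T·r/J = 31400 × 0.0690 / 3.561×10^-5 = 6.085×10^7 Pa.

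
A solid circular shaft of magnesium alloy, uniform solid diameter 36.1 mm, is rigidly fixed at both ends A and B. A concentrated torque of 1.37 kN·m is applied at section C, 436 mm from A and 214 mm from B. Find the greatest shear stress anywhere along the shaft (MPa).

With uniform GJ and both ends fixed, compatibility θ_AC = θ_CB gives T_A·a = T_B·b, together with T_A + T_B = T₀.
T_A = T₀·b/(a+b) = 1370·214/650.0 = 451.0 N·m; T_B = 919.0 N·m.
τ in each portion: τ_AC = 4.88×10^7 Pa, τ_CB = 9.95×10^7 Pa; maximum is in CB.
τ_max = T_CB·r/J = 919.0·0.0181/1.67×10^-7 = 9.948×10^7 Pa.

99.5 MPa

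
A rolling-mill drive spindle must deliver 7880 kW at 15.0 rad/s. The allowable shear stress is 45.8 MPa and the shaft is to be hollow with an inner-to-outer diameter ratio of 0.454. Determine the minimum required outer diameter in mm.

ω = 15.0 rad/s, so T = P/ω = 7880×10³ / 15.00 = 525300 N·m.
For a hollow shaft with d_i/d_o = 0.454: τ_max = 16T/(π d_o³ (1−k⁴)), so d_o = [16T/(π τ_allow (1−k⁴))]^(1/3) = [16·525300/(π·4.58×10^7·0.9575)]^(1/3) = 0.3937 m.

394 mm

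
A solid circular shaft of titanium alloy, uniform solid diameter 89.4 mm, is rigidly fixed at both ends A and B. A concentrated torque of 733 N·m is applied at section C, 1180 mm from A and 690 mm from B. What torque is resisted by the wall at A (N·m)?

270 N·m

With uniform GJ and both ends fixed, compatibility θ_AC = θ_CB gives T_A·a = T_B·b, together with T_A + T_B = T₀.
T_A = T₀·b/(a+b) = 733.0·690/1870 = 270.5 N·m; T_B = 462.5 N·m.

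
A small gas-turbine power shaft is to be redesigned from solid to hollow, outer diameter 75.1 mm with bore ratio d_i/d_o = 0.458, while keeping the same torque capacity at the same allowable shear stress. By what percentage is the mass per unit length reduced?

18.6 %

Equal τ_max and T ⇒ the solid shaft needs d_s³ = d_o³(1−k⁴), so d_s = 75.1·(1−0.458⁴)^(1/3) = 73.98 mm.
Area ratio A_h/A_s = d_o²(1−k²)/d_s² = (1−k²)/(1−k⁴)^(2/3) = 0.8143.
Mass saving = 1 − 0.8143 = 18.6 %.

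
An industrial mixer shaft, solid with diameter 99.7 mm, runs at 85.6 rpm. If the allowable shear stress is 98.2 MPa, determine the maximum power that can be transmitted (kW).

171 kW

J = πd⁴/32 = π(0.0997)⁴/32 = 9.700×10^-6 m⁴.
T_max = τ_allow·J/r = 9.82×10^7 × 9.700×10^-6 / 0.0498 = 19110 N·m.
ω = 2π·85.6/60 = 8.964 rad/s, so P_max = T_max·ω = 1.713×10^5 W.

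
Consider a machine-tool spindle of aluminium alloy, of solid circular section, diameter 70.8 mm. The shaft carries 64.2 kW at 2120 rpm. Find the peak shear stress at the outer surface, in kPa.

4150 kPa

ω = 2π·2120/60 = 222.0 rad/s, so T = P/ω = 64.2×10³ / 222.0 = 289.2 N·m.
J = πd⁴/32 = π(0.0708)⁴/32 = 2.467×10^-6 m⁴.
τ_max = T·r/J = 289.2 × 0.0354 / 2.467×10^-6 = 4.150×10^6 Pa.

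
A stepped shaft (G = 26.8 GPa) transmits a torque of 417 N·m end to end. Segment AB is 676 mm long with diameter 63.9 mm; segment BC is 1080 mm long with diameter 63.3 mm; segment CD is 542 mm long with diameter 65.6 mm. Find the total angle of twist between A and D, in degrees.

1.24°

J_AB = π(0.0639)⁴/32 = 1.64×10^-6 m⁴; J_BC = π(0.0633)⁴/32 = 1.58×10^-6 m⁴; J_CD = π(0.0656)⁴/32 = 1.82×10^-6 m⁴.
θ = (T/G)·Σ L_i/J_i = (417.0/26.8×10⁹)·(0.676/1.64×10^-6 + 1.08/1.58×10^-6 + 0.542/1.82×10^-6) = 0.02173 rad.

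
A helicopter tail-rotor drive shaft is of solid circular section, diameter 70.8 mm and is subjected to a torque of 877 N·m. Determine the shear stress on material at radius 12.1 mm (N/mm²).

4.30 N/mm²

J = πd⁴/32 = π(0.0708)⁴/32 = 2.467×10^-6 m⁴.
Shear stress varies linearly with radius: τ = T·r/J = 877.0 × 0.0121 / 2.467×10^-6 = 4.302×10^6 Pa.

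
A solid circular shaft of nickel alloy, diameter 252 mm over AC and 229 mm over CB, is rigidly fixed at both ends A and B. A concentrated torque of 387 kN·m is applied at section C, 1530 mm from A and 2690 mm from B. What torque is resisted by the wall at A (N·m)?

279000 N·m

Compatibility: T_A·a/J_AC = T_B·b/J_CB with T_A + T_B = T₀.
J_AC = 3.96×10^-4 m⁴, J_CB = 2.70×10^-4 m⁴, so T_A = T₀·(J_AC/a)/((J_AC/a)+(J_CB/b)) = 278800 N·m, T_B = 108200 N·m.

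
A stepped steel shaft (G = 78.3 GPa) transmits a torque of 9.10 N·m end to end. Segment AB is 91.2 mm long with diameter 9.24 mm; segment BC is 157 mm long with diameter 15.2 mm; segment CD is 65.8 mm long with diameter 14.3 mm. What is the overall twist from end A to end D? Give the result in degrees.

1.15°

J_AB = π(0.00924)⁴/32 = 7.16×10^-10 m⁴; J_BC = π(0.0152)⁴/32 = 5.24×10^-9 m⁴; J_CD = π(0.0143)⁴/32 = 4.11×10^-9 m⁴.
θ = (T/G)·Σ L_i/J_i = (9.100/78.3×10⁹)·(0.0912/7.16×10^-10 + 0.157/5.24×10^-9 + 0.0658/4.11×10^-9) = 0.02016 rad.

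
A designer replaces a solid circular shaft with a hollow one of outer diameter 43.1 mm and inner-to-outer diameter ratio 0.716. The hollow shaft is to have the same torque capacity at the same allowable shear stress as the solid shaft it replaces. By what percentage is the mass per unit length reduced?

40.3 %

Equal τ_max and T ⇒ the solid shaft needs d_s³ = d_o³(1−k⁴), so d_s = 43.1·(1−0.716⁴)^(1/3) = 38.93 mm.
Area ratio A_h/A_s = d_o²(1−k²)/d_s² = (1−k²)/(1−k⁴)^(2/3) = 0.5972.
Mass saving = 1 − 0.5972 = 40.3 %.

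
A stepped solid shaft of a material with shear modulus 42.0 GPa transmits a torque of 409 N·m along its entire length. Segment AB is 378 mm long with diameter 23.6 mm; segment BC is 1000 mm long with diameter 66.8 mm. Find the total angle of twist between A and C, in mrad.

J_AB = π(0.0236)⁴/32 = 3.05×10^-8 m⁴; J_BC = π(0.0668)⁴/32 = 1.95×10^-6 m⁴.
θ = (T/G)·Σ L_i/J_i = (409.0/42.0×10⁹)·(0.378/3.05×10^-8 + 1.00/1.95×10^-6) = 0.1259 rad.

126 mrad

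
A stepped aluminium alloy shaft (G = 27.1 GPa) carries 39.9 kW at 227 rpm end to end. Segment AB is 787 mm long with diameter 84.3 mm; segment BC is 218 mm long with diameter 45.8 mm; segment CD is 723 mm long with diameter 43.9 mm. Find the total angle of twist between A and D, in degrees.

ω = 2π·227/60 = 23.77 rad/s, so T = P/ω = 39.9×10³ / 23.77 = 1678 N·m.
J_AB = π(0.0843)⁴/32 = 4.96×10^-6 m⁴; J_BC = π(0.0458)⁴/32 = 4.32×10^-7 m⁴; J_CD = π(0.0439)⁴/32 = 3.65×10^-7 m⁴.
θ = (T/G)·Σ L_i/J_i = (1678/27.1×10⁹)·(0.787/4.96×10^-6 + 0.218/4.32×10^-7 + 0.723/3.65×10^-7) = 0.1639 rad.

9.39°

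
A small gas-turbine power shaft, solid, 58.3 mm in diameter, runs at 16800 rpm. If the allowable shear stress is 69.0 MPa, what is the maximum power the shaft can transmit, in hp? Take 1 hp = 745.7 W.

6330 hp

J = πd⁴/32 = π(0.0583)⁴/32 = 1.134×10^-6 m⁴.
T_max = τ_allow·J/r = 6.90×10^7 × 1.134×10^-6 / 0.0291 = 2685 N·m.
ω = 2π·16800/60 = 1759 rad/s, so P_max = T_max·ω = 4.723×10^6 W.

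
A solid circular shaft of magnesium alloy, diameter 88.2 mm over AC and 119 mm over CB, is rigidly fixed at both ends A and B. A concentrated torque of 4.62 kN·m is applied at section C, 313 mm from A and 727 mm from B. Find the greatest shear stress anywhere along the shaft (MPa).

14.1 MPa

Compatibility: T_A·a/J_AC = T_B·b/J_CB with T_A + T_B = T₀.
J_AC = 5.94×10^-6 m⁴, J_CB = 1.97×10^-5 m⁴, so T_A = T₀·(J_AC/a)/((J_AC/a)+(J_CB/b)) = 1904 N·m, T_B = 2716 N·m.
τ in each portion: τ_AC = 1.41×10^7 Pa, τ_CB = 8.21×10^6 Pa; maximum is in AC.
τ_max = T_AC·r/J = 1904·0.0441/5.94×10^-6 = 1.413×10^7 Pa.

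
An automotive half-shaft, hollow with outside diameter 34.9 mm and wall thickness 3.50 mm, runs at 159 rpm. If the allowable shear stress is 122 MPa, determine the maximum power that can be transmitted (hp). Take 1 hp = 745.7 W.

13.5 hp

J = π(d_o⁴ − d_i⁴)/32 = π(0.0349⁴ − 0.0279⁴)/32 = 8.616×10^-8 m⁴.
T_max = τ_allow·J/r = 1.22×10^8 × 8.616×10^-8 / 0.0175 = 602.4 N·m.
ω = 2π·159/60 = 16.65 rad/s, so P_max = T_max·ω = 1.003×10^4 W.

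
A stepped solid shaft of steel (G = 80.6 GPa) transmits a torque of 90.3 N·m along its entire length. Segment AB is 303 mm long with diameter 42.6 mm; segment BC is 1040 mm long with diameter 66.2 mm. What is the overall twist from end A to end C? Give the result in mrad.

1.67 mrad

J_AB = π(0.0426)⁴/32 = 3.23×10^-7 m⁴; J_BC = π(0.0662)⁴/32 = 1.89×10^-6 m⁴.
θ = (T/G)·Σ L_i/J_i = (90.30/80.6×10⁹)·(0.303/3.23×10^-7 + 1.04/1.89×10^-6) = 1.668×10^-3 rad.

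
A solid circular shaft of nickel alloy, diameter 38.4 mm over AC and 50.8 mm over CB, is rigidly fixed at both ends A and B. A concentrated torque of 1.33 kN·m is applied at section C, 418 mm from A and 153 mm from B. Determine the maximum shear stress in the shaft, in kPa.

Compatibility: T_A·a/J_AC = T_B·b/J_CB with T_A + T_B = T₀.
J_AC = 2.13×10^-7 m⁴, J_CB = 6.54×10^-7 m⁴, so T_A = T₀·(J_AC/a)/((J_AC/a)+(J_CB/b)) = 142.0 N·m, T_B = 1188 N·m.
τ in each portion: τ_AC = 1.28×10^7 Pa, τ_CB = 4.62×10^7 Pa; maximum is in CB.
τ_max = T_CB·r/J = 1188·0.0254/6.54×10^-7 = 4.615×10^7 Pa.

46200 kPa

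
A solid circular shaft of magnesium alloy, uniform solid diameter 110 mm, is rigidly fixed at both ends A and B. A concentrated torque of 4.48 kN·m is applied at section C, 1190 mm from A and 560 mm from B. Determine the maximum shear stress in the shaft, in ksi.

With uniform GJ and both ends fixed, compatibility θ_AC = θ_CB gives T_A·a = T_B·b, together with T_A + T_B = T₀.
T_A = T₀·b/(a+b) = 4480·560/1750 = 1434 N·m; T_B = 3046 N·m.
τ in each portion: τ_AC = 5.49×10^6 Pa, τ_CB = 1.17×10^7 Pa; maximum is in CB.
τ_max = T_CB·r/J = 3046·0.0550/1.44×10^-5 = 1.166×10^7 Pa.

1.69 ksi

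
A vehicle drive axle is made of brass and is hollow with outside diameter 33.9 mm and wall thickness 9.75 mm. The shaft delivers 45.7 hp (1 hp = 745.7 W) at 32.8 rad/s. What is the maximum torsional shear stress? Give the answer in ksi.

ω = 32.8 rad/s, so T = P/ω = 45.7×745.7 / 32.80 = 1039 N·m.
J = π(d_o⁴ − d_i⁴)/32 = π(0.0339⁴ − 0.0144⁴)/32 = 1.254×10^-7 m⁴.
τ_max = T·r/J = 1039 × 0.0169 / 1.254×10^-7 = 1.404×10^8 Pa.

20.4 ksi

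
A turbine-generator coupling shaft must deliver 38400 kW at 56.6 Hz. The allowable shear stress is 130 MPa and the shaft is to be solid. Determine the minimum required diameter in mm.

ω = 2π·56.6 = 355.6 rad/s, so T = P/ω = 38400×10³ / 355.6 = 108000 N·m.
For a solid shaft τ_max = 16T/(πd³), so d = (16T/(π τ_allow))^(1/3) = (16·108000/(π·1.30×10^8))^(1/3) = 0.1617 m.

162 mm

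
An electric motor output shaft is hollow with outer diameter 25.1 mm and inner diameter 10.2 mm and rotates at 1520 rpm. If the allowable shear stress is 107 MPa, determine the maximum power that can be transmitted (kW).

J = π(d_o⁴ − d_i⁴)/32 = π(0.0251⁴ − 0.0102⁴)/32 = 3.790×10^-8 m⁴.
T_max = τ_allow·J/r = 1.07×10^8 × 3.790×10^-8 / 0.0126 = 323.2 N·m.
ω = 2π·1520/60 = 159.2 rad/s, so P_max = T_max·ω = 5.144×10^4 W.

51.4 kW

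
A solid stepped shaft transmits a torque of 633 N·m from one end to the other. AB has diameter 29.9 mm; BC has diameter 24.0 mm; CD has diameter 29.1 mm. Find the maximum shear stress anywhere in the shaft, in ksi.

33.8 ksi

Under the same torque, τ_max = 16T/(πd³) is largest where d is smallest — segment BC (d = 24.0 mm).
τ_max = 16·633.0/(π·(0.0240)³) = 2.332×10^8 Pa.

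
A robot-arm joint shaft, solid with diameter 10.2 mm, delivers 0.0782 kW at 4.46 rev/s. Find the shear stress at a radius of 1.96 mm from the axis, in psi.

ω = 2π·4.46 = 28.02 rad/s, so T = P/ω = 0.0782×10³ / 28.02 = 2.791 N·m.
J = πd⁴/32 = π(0.0102)⁴/32 = 1.063×10^-9 m⁴.
Shear stress varies linearly with radius: τ = T·r/J = 2.791 × 0.00196 / 1.063×10^-9 = 5.147×10^6 Pa.

746 psi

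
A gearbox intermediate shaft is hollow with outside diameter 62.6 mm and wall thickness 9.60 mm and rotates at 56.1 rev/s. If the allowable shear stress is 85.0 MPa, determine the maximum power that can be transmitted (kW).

J = π(d_o⁴ − d_i⁴)/32 = π(0.0626⁴ − 0.0434⁴)/32 = 1.159×10^-6 m⁴.
T_max = τ_allow·J/r = 8.50×10^7 × 1.159×10^-6 / 0.0313 = 3148 N·m.
ω = 2π·56.1 = 352.5 rad/s, so P_max = T_max·ω = 1.110×10^6 W.

1110 kW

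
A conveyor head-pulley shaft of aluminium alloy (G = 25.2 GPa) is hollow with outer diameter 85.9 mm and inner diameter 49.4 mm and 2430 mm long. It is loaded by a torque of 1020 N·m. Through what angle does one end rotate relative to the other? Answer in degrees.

J = π(d_o⁴ − d_i⁴)/32 = π(0.0859⁴ − 0.0494⁴)/32 = 4.761×10^-6 m⁴.
θ = T·L/(G·J) = 1020 × 2.43 / (25.2×10⁹ × 4.761×10^-6) = 0.02066 rad.

1.18°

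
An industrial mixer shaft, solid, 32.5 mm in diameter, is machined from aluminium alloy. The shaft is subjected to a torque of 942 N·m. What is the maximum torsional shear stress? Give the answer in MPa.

140 MPa

J = πd⁴/32 = π(0.0325)⁴/32 = 1.095×10^-7 m⁴.
τ_max = T·r/J = 942.0 × 0.0163 / 1.095×10^-7 = 1.398×10^8 Pa.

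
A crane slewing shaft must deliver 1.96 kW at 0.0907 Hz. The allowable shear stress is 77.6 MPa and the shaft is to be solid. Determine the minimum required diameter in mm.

60.9 mm

ω = 2π·0.0907 = 0.5699 rad/s, so T = P/ω = 1.96×10³ / 0.5699 = 3439 N·m.
For a solid shaft τ_max = 16T/(πd³), so d = (16T/(π τ_allow))^(1/3) = (16·3439/(π·7.76×10^7))^(1/3) = 0.06089 m.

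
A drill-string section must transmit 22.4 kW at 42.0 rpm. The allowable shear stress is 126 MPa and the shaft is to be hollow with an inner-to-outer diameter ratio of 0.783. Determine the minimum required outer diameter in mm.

69.1 mm

ω = 2π·42.0/60 = 4.398 rad/s, so T = P/ω = 22.4×10³ / 4.398 = 5093 N·m.
For a hollow shaft with d_i/d_o = 0.783: τ_max = 16T/(π d_o³ (1−k⁴)), so d_o = [16T/(π τ_allow (1−k⁴))]^(1/3) = [16·5093/(π·1.26×10^8·0.6241)]^(1/3) = 0.06909 m.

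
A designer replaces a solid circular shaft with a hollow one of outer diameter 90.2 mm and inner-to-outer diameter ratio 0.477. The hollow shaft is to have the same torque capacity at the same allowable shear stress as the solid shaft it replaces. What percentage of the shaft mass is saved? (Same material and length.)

Equal τ_max and T ⇒ the solid shaft needs d_s³ = d_o³(1−k⁴), so d_s = 90.2·(1−0.477⁴)^(1/3) = 88.62 mm.
Area ratio A_h/A_s = d_o²(1−k²)/d_s² = (1−k²)/(1−k⁴)^(2/3) = 0.8003.
Mass saving = 1 − 0.8003 = 20.0 %.

20.0 %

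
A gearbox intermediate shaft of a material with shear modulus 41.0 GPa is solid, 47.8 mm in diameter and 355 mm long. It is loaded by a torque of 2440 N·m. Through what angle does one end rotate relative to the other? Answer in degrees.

2.36°

J = πd⁴/32 = π(0.0478)⁴/32 = 5.125×10^-7 m⁴.
θ = T·L/(G·J) = 2440 × 0.355 / (41.0×10⁹ × 5.125×10^-7) = 0.04122 rad.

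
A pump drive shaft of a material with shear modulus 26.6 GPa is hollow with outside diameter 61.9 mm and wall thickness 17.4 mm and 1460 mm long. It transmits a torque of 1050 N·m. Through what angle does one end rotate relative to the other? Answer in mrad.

41.5 mrad

J = π(d_o⁴ − d_i⁴)/32 = π(0.0619⁴ − 0.0271⁴)/32 = 1.388×10^-6 m⁴.
θ = T·L/(G·J) = 1050 × 1.46 / (26.6×10⁹ × 1.388×10^-6) = 0.04151 rad.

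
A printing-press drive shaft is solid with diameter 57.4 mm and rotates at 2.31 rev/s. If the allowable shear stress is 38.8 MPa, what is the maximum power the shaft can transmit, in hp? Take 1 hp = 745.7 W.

J = πd⁴/32 = π(0.0574)⁴/32 = 1.066×10^-6 m⁴.
T_max = τ_allow·J/r = 3.88×10^7 × 1.066×10^-6 / 0.0287 = 1441 N·m.
ω = 2π·2.31 = 14.51 rad/s, so P_max = T_max·ω = 2.091×10^4 W.

28.0 hp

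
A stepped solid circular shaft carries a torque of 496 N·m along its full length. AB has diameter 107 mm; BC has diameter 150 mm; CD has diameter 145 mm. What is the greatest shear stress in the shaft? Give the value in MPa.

2.06 MPa

Under the same torque, τ_max = 16T/(πd³) is largest where d is smallest — segment AB (d = 107 mm).
τ_max = 16·496.0/(π·(0.107)³) = 2.062×10^6 Pa.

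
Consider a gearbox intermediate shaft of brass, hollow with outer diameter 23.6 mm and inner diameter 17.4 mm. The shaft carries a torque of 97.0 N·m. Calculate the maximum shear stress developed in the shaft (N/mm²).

53.3 N/mm²

J = π(d_o⁴ − d_i⁴)/32 = π(0.0236⁴ − 0.0174⁴)/32 = 2.146×10^-8 m⁴.
τ_max = T·r/J = 97.00 × 0.0118 / 2.146×10^-8 = 5.335×10^7 Pa.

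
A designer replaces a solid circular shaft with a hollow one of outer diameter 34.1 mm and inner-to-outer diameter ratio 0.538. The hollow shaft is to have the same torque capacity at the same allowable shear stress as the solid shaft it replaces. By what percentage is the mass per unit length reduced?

24.7 %

Equal τ_max and T ⇒ the solid shaft needs d_s³ = d_o³(1−k⁴), so d_s = 34.1·(1−0.538⁴)^(1/3) = 33.12 mm.
Area ratio A_h/A_s = d_o²(1−k²)/d_s² = (1−k²)/(1−k⁴)^(2/3) = 0.7532.
Mass saving = 1 − 0.7532 = 24.7 %.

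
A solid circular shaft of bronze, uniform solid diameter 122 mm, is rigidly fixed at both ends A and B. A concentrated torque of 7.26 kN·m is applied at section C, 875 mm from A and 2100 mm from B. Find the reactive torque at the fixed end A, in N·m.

With uniform GJ and both ends fixed, compatibility θ_AC = θ_CB gives T_A·a = T_B·b, together with T_A + T_B = T₀.
T_A = T₀·b/(a+b) = 7260·2100/2975 = 5125 N·m; T_B = 2135 N·m.

5120 N·m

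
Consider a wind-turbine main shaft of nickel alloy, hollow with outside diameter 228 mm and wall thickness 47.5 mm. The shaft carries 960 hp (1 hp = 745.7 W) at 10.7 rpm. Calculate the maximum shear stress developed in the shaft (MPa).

ω = 2π·10.7/60 = 1.121 rad/s, so T = P/ω = 960×745.7 / 1.121 = 638900 N·m.
J = π(d_o⁴ − d_i⁴)/32 = π(0.228⁴ − 0.133⁴)/32 = 2.346×10^-4 m⁴.
τ_max = T·r/J = 638900 × 0.114 / 2.346×10^-4 = 3.105×10^8 Pa.

310 MPa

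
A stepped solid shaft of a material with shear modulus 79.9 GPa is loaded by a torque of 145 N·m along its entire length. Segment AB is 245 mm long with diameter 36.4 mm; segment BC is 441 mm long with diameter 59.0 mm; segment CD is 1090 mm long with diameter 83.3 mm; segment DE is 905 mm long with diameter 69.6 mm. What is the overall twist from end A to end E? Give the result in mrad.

4.38 mrad

J_AB = π(0.0364)⁴/32 = 1.72×10^-7 m⁴; J_BC = π(0.0590)⁴/32 = 1.19×10^-6 m⁴; J_CD = π(0.0833)⁴/32 = 4.73×10^-6 m⁴; J_DE = π(0.0696)⁴/32 = 2.30×10^-6 m⁴.
θ = (T/G)·Σ L_i/J_i = (145.0/79.9×10⁹)·(0.245/1.72×10^-7 + 0.441/1.19×10^-6 + 1.09/4.73×10^-6 + 0.905/2.30×10^-6) = 4.384×10^-3 rad.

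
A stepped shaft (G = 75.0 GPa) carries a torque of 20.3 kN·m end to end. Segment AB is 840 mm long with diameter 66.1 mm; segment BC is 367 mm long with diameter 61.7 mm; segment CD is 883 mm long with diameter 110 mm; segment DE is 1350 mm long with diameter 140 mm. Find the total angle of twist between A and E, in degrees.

J_AB = π(0.0661)⁴/32 = 1.87×10^-6 m⁴; J_BC = π(0.0617)⁴/32 = 1.42×10^-6 m⁴; J_CD = π(0.110)⁴/32 = 1.44×10^-5 m⁴; J_DE = π(0.140)⁴/32 = 3.77×10^-5 m⁴.
θ = (T/G)·Σ L_i/J_i = (20300/75.0×10⁹)·(0.840/1.87×10^-6 + 0.367/1.42×10^-6 + 0.883/1.44×10^-5 + 1.35/3.77×10^-5) = 0.2174 rad.

12.5°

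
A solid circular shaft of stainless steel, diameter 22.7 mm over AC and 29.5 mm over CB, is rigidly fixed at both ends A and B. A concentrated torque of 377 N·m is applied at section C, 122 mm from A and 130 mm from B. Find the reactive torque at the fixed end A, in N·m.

103 N·m

Compatibility: T_A·a/J_AC = T_B·b/J_CB with T_A + T_B = T₀.
J_AC = 2.61×10^-8 m⁴, J_CB = 7.44×10^-8 m⁴, so T_A = T₀·(J_AC/a)/((J_AC/a)+(J_CB/b)) = 102.5 N·m, T_B = 274.5 N·m.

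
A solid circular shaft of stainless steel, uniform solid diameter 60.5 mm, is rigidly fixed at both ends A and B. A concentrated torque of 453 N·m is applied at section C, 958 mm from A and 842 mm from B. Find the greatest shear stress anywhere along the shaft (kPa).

With uniform GJ and both ends fixed, compatibility θ_AC = θ_CB gives T_A·a = T_B·b, together with T_A + T_B = T₀.
T_A = T₀·b/(a+b) = 453.0·842/1800 = 211.9 N·m; T_B = 241.1 N·m.
τ in each portion: τ_AC = 4.87×10^6 Pa, τ_CB = 5.54×10^6 Pa; maximum is in CB.
τ_max = T_CB·r/J = 241.1·0.0302/1.32×10^-6 = 5.545×10^6 Pa.

5540 kPa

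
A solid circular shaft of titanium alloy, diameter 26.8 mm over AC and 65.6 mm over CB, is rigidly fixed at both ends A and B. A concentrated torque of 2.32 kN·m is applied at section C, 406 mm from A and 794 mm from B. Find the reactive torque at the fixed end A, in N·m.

Compatibility: T_A·a/J_AC = T_B·b/J_CB with T_A + T_B = T₀.
J_AC = 5.06×10^-8 m⁴, J_CB = 1.82×10^-6 m⁴, so T_A = T₀·(J_AC/a)/((J_AC/a)+(J_CB/b)) = 119.9 N·m, T_B = 2200 N·m.

120 N·m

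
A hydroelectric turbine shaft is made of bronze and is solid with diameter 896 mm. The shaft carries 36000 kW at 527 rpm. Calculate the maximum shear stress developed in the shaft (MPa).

4.62 MPa

ω = 2π·527/60 = 55.19 rad/s, so T = P/ω = 36000×10³ / 55.19 = 652300 N·m.
J = πd⁴/32 = π(0.896)⁴/32 = 0.06327 m⁴.
τ_max = T·r/J = 652300 × 0.448 / 0.06327 = 4.619×10^6 Pa.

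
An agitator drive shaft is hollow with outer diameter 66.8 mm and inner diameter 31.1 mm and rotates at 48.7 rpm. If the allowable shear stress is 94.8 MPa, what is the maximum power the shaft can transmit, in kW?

27.0 kW

J = π(d_o⁴ − d_i⁴)/32 = π(0.0668⁴ − 0.0311⁴)/32 = 1.863×10^-6 m⁴.
T_max = τ_allow·J/r = 9.48×10^7 × 1.863×10^-6 / 0.0334 = 5288 N·m.
ω = 2π·48.7/60 = 5.100 rad/s, so P_max = T_max·ω = 2.697×10^4 W.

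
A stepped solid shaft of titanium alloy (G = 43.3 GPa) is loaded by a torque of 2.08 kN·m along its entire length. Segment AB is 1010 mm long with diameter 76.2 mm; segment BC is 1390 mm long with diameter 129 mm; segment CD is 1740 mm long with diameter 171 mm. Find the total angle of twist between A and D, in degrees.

J_AB = π(0.0762)⁴/32 = 3.31×10^-6 m⁴; J_BC = π(0.129)⁴/32 = 2.72×10^-5 m⁴; J_CD = π(0.171)⁴/32 = 8.39×10^-5 m⁴.
θ = (T/G)·Σ L_i/J_i = (2080/43.3×10⁹)·(1.01/3.31×10^-6 + 1.39/2.72×10^-5 + 1.74/8.39×10^-5) = 0.01811 rad.

1.04°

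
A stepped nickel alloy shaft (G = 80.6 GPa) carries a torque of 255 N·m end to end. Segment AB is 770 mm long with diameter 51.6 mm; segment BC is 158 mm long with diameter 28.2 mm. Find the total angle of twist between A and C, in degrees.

J_AB = π(0.0516)⁴/32 = 6.96×10^-7 m⁴; J_BC = π(0.0282)⁴/32 = 6.21×10^-8 m⁴.
θ = (T/G)·Σ L_i/J_i = (255.0/80.6×10⁹)·(0.770/6.96×10^-7 + 0.158/6.21×10^-8) = 0.01155 rad.

0.662°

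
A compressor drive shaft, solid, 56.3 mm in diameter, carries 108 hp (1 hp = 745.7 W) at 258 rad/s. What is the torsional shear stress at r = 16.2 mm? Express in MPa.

ω = 258 rad/s, so T = P/ω = 108×745.7 / 258.0 = 312.2 N·m.
J = πd⁴/32 = π(0.0563)⁴/32 = 9.864×10^-7 m⁴.
Shear stress varies linearly with radius: τ = T·r/J = 312.2 × 0.0162 / 9.864×10^-7 = 5.127×10^6 Pa.

5.13 MPa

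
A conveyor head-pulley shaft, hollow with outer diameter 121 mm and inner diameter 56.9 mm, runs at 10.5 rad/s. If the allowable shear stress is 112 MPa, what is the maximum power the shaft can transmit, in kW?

J = π(d_o⁴ − d_i⁴)/32 = π(0.121⁴ − 0.0569⁴)/32 = 2.002×10^-5 m⁴.
T_max = τ_allow·J/r = 1.12×10^8 × 2.002×10^-5 / 0.0605 = 37050 N·m.
ω = 10.5 rad/s, so P_max = T_max·ω = 3.891×10^5 W.

389 kW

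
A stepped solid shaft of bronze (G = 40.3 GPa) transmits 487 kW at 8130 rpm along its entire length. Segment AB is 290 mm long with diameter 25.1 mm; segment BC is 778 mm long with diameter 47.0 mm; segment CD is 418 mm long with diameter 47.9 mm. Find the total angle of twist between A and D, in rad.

ω = 2π·8130/60 = 851.4 rad/s, so T = P/ω = 487×10³ / 851.4 = 572.0 N·m.
J_AB = π(0.0251)⁴/32 = 3.90×10^-8 m⁴; J_BC = π(0.0470)⁴/32 = 4.79×10^-7 m⁴; J_CD = π(0.0479)⁴/32 = 5.17×10^-7 m⁴.
θ = (T/G)·Σ L_i/J_i = (572.0/40.3×10⁹)·(0.290/3.90×10^-8 + 0.778/4.79×10^-7 + 0.418/5.17×10^-7) = 0.1402 rad.

0.140 rad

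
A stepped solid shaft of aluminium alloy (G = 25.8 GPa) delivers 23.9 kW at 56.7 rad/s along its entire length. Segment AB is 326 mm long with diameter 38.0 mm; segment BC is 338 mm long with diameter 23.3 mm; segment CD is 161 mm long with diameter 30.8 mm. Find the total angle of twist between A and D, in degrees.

ω = 56.7 rad/s, so T = P/ω = 23.9×10³ / 56.70 = 421.5 N·m.
J_AB = π(0.0380)⁴/32 = 2.05×10^-7 m⁴; J_BC = π(0.0233)⁴/32 = 2.89×10^-8 m⁴; J_CD = π(0.0308)⁴/32 = 8.83×10^-8 m⁴.
θ = (T/G)·Σ L_i/J_i = (421.5/25.8×10⁹)·(0.326/2.05×10^-7 + 0.338/2.89×10^-8 + 0.161/8.83×10^-8) = 0.2466 rad.

14.1°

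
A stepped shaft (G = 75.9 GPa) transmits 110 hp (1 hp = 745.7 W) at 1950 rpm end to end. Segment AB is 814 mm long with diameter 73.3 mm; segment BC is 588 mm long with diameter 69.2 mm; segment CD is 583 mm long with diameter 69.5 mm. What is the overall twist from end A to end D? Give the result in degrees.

0.243°

ω = 2π·1950/60 = 204.2 rad/s, so T = P/ω = 110×745.7 / 204.2 = 401.7 N·m.
J_AB = π(0.0733)⁴/32 = 2.83×10^-6 m⁴; J_BC = π(0.0692)⁴/32 = 2.25×10^-6 m⁴; J_CD = π(0.0695)⁴/32 = 2.29×10^-6 m⁴.
θ = (T/G)·Σ L_i/J_i = (401.7/75.9×10⁹)·(0.814/2.83×10^-6 + 0.588/2.25×10^-6 + 0.583/2.29×10^-6) = 4.249×10^-3 rad.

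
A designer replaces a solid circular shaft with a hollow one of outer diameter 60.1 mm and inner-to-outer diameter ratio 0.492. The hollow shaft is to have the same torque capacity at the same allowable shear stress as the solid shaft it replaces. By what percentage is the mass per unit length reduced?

21.1 %

Equal τ_max and T ⇒ the solid shaft needs d_s³ = d_o³(1−k⁴), so d_s = 60.1·(1−0.492⁴)^(1/3) = 58.90 mm.
Area ratio A_h/A_s = d_o²(1−k²)/d_s² = (1−k²)/(1−k⁴)^(2/3) = 0.7891.
Mass saving = 1 − 0.7891 = 21.1 %.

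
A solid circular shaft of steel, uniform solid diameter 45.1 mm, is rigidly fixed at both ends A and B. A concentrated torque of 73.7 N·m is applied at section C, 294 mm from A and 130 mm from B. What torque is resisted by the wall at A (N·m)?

22.6 N·m

With uniform GJ and both ends fixed, compatibility θ_AC = θ_CB gives T_A·a = T_B·b, together with T_A + T_B = T₀.
T_A = T₀·b/(a+b) = 73.70·130/424.0 = 22.60 N·m; T_B = 51.10 N·m.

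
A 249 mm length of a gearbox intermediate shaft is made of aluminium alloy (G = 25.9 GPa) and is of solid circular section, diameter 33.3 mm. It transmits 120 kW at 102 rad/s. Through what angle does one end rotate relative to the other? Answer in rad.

ω = 102 rad/s, so T = P/ω = 120×10³ / 102.0 = 1176 N·m.
J = πd⁴/32 = π(0.0333)⁴/32 = 1.207×10^-7 m⁴.
θ = T·L/(G·J) = 1176 × 0.249 / (25.9×10⁹ × 1.207×10^-7) = 0.09369 rad.

0.0937 rad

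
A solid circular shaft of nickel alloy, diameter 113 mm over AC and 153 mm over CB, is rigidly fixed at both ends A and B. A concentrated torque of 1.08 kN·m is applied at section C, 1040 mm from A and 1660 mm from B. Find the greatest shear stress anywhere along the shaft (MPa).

1.23 MPa

Compatibility: T_A·a/J_AC = T_B·b/J_CB with T_A + T_B = T₀.
J_AC = 1.60×10^-5 m⁴, J_CB = 5.38×10^-5 m⁴, so T_A = T₀·(J_AC/a)/((J_AC/a)+(J_CB/b)) = 347.8 N·m, T_B = 732.2 N·m.
τ in each portion: τ_AC = 1.23×10^6 Pa, τ_CB = 1.04×10^6 Pa; maximum is in AC.
τ_max = T_AC·r/J = 347.8·0.0565/1.60×10^-5 = 1.227×10^6 Pa.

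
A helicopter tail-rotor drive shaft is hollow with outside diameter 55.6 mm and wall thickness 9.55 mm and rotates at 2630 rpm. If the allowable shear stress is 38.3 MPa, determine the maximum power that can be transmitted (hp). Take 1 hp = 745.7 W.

389 hp

J = π(d_o⁴ − d_i⁴)/32 = π(0.0556⁴ − 0.0365⁴)/32 = 7.640×10^-7 m⁴.
T_max = τ_allow·J/r = 3.83×10^7 × 7.640×10^-7 / 0.0278 = 1053 N·m.
ω = 2π·2630/60 = 275.4 rad/s, so P_max = T_max·ω = 2.899×10^5 W.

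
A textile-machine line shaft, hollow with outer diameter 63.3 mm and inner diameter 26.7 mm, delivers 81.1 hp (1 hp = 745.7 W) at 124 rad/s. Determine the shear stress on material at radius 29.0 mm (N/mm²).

ω = 124 rad/s, so T = P/ω = 81.1×745.7 / 124.0 = 487.7 N·m.
J = π(d_o⁴ − d_i⁴)/32 = π(0.0633⁴ − 0.0267⁴)/32 = 1.526×10^-6 m⁴.
Shear stress varies linearly with radius: τ = T·r/J = 487.7 × 0.0290 / 1.526×10^-6 = 9.267×10^6 Pa.

9.27 N/mm²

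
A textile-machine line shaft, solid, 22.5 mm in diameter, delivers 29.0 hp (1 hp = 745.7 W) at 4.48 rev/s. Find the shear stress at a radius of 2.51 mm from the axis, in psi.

ω = 2π·4.48 = 28.15 rad/s, so T = P/ω = 29.0×745.7 / 28.15 = 768.3 N·m.
J = πd⁴/32 = π(0.0225)⁴/32 = 2.516×10^-8 m⁴.
Shear stress varies linearly with radius: τ = T·r/J = 768.3 × 0.00251 / 2.516×10^-8 = 7.664×10^7 Pa.

11100 psi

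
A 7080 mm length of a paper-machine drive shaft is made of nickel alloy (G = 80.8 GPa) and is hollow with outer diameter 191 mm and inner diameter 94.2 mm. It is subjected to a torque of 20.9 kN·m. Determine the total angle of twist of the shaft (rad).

0.0149 rad

J = π(d_o⁴ − d_i⁴)/32 = π(0.191⁴ − 0.0942⁴)/32 = 1.229×10^-4 m⁴.
θ = T·L/(G·J) = 20900 × 7.08 / (80.8×10⁹ × 1.229×10^-4) = 0.01490 rad.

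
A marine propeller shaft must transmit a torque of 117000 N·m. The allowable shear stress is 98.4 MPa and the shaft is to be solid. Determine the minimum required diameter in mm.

For a solid shaft τ_max = 16T/(πd³), so d = (16T/(π τ_allow))^(1/3) = (16·117000/(π·9.84×10^7))^(1/3) = 0.1823 m.

182 mm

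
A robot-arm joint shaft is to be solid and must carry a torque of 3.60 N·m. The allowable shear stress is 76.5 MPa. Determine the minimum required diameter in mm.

For a solid shaft τ_max = 16T/(πd³), so d = (16T/(π τ_allow))^(1/3) = (16·3.600/(π·7.65×10^7))^(1/3) = 0.006212 m.

6.21 mm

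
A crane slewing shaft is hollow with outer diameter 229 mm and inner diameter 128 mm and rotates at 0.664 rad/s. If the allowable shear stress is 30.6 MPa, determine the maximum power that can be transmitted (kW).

43.2 kW

J = π(d_o⁴ − d_i⁴)/32 = π(0.229⁴ − 0.128⁴)/32 = 2.436×10^-4 m⁴.
T_max = τ_allow·J/r = 3.06×10^7 × 2.436×10^-4 / 0.115 = 65110 N·m.
ω = 0.664 rad/s, so P_max = T_max·ω = 4.323×10^4 W.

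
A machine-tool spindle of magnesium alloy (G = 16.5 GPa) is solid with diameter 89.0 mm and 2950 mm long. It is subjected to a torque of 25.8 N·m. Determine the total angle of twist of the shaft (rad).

J = πd⁴/32 = π(0.0890)⁴/32 = 6.160×10^-6 m⁴.
θ = T·L/(G·J) = 25.80 × 2.95 / (16.5×10⁹ × 6.160×10^-6) = 7.489×10^-4 rad.

7.49e-4 rad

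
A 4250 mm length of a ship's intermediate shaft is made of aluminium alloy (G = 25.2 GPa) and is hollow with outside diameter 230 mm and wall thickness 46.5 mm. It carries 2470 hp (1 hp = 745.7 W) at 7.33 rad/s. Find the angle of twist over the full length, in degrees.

10.1°

ω = 7.33 rad/s, so T = P/ω = 2470×745.7 / 7.330 = 251300 N·m.
J = π(d_o⁴ − d_i⁴)/32 = π(0.230⁴ − 0.137⁴)/32 = 2.401×10^-4 m⁴.
θ = T·L/(G·J) = 251300 × 4.25 / (25.2×10⁹ × 2.401×10^-4) = 0.1765 rad.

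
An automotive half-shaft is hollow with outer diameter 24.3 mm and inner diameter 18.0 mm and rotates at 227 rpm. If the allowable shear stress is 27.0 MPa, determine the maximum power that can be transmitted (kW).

1.26 kW

J = π(d_o⁴ − d_i⁴)/32 = π(0.0243⁴ − 0.0180⁴)/32 = 2.393×10^-8 m⁴.
T_max = τ_allow·J/r = 2.70×10^7 × 2.393×10^-8 / 0.0122 = 53.17 N·m.
ω = 2π·227/60 = 23.77 rad/s, so P_max = T_max·ω = 1264 W.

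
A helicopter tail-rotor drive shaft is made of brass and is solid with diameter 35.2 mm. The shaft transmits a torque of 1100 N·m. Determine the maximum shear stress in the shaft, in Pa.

1.28e8 Pa

J = πd⁴/32 = π(0.0352)⁴/32 = 1.507×10^-7 m⁴.
τ_max = T·r/J = 1100 × 0.0176 / 1.507×10^-7 = 1.285×10^8 Pa.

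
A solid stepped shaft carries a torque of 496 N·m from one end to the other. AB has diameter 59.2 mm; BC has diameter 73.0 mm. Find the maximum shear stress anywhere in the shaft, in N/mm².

12.2 N/mm²

Under the same torque, τ_max = 16T/(πd³) is largest where d is smallest — segment AB (d = 59.2 mm).
τ_max = 16·496.0/(π·(0.0592)³) = 1.218×10^7 Pa.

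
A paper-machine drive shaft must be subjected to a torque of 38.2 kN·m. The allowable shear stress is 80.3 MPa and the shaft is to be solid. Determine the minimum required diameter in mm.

134 mm

For a solid shaft τ_max = 16T/(πd³), so d = (16T/(π τ_allow))^(1/3) = (16·38200/(π·8.03×10^7))^(1/3) = 0.1343 m.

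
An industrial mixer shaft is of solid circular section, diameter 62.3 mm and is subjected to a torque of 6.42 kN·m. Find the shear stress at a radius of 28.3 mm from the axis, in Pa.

J = πd⁴/32 = π(0.0623)⁴/32 = 1.479×10^-6 m⁴.
Shear stress varies linearly with radius: τ = T·r/J = 6420 × 0.0283 / 1.479×10^-6 = 1.228×10^8 Pa.

1.23e8 Pa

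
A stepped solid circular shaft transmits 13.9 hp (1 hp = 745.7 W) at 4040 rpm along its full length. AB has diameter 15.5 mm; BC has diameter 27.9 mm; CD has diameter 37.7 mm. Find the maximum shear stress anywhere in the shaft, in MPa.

33.5 MPa

ω = 2π·4040/60 = 423.1 rad/s, so T = P/ω = 13.9×745.7 / 423.1 = 24.50 N·m.
Under the same torque, τ_max = 16T/(πd³) is largest where d is smallest — segment AB (d = 15.5 mm).
τ_max = 16·24.50/(π·(0.0155)³) = 3.351×10^7 Pa.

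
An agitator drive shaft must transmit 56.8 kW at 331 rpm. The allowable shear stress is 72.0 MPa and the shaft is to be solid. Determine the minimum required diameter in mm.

48.8 mm

ω = 2π·331/60 = 34.66 rad/s, so T = P/ω = 56.8×10³ / 34.66 = 1639 N·m.
For a solid shaft τ_max = 16T/(πd³), so d = (16T/(π τ_allow))^(1/3) = (16·1639/(π·7.20×10^7))^(1/3) = 0.04876 m.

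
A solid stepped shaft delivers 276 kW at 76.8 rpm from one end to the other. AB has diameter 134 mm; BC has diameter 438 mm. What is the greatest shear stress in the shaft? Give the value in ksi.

ω = 2π·76.8/60 = 8.042 rad/s, so T = P/ω = 276×10³ / 8.042 = 34320 N·m.
Under the same torque, τ_max = 16T/(πd³) is largest where d is smallest — segment AB (d = 134 mm).
τ_max = 16·34320/(π·(0.134)³) = 7.264×10^7 Pa.

10.5 ksi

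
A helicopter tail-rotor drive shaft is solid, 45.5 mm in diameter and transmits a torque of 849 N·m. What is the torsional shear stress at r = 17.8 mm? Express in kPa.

35900 kPa

J = πd⁴/32 = π(0.0455)⁴/32 = 4.208×10^-7 m⁴.
Shear stress varies linearly with radius: τ = T·r/J = 849.0 × 0.0178 / 4.208×10^-7 = 3.592×10^7 Pa.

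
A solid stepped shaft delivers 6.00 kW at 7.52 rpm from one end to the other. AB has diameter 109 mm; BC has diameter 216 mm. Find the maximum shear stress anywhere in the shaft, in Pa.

3.00e7 Pa

ω = 2π·7.52/60 = 0.7875 rad/s, so T = P/ω = 6.00×10³ / 0.7875 = 7619 N·m.
Under the same torque, τ_max = 16T/(πd³) is largest where d is smallest — segment AB (d = 109 mm).
τ_max = 16·7619/(π·(0.109)³) = 2.996×10^7 Pa.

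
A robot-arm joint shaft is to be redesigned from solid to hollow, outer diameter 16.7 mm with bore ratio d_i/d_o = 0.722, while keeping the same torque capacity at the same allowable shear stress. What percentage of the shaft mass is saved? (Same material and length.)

40.9 %

Equal τ_max and T ⇒ the solid shaft needs d_s³ = d_o³(1−k⁴), so d_s = 16.7·(1−0.722⁴)^(1/3) = 15.02 mm.
Area ratio A_h/A_s = d_o²(1−k²)/d_s² = (1−k²)/(1−k⁴)^(2/3) = 0.5914.
Mass saving = 1 − 0.5914 = 40.9 %.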